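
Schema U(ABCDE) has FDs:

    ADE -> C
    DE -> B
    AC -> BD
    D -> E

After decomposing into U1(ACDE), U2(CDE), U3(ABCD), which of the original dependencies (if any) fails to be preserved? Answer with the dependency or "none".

none

ADE → C lies within U1.
DE → B: restricted closure across fragments reaches B.
AC → BD lies within U3.
D → E lies within U1.
Every dependency is enforceable on the fragments, so the decomposition is dependency-preserving.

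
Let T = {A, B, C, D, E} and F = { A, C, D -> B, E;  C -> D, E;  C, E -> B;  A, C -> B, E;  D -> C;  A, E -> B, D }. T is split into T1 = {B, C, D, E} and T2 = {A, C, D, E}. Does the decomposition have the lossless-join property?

Yes

Common attributes: T1 ∩ T2 = {C, D, E}.
Closure of {C, D, E}: C, E → B applies, adding B. So (C, D, E)⁺ = {B, C, D, E}.
This closure contains every attribute of T1, so T1 ∩ T2 → T1. The join is lossless.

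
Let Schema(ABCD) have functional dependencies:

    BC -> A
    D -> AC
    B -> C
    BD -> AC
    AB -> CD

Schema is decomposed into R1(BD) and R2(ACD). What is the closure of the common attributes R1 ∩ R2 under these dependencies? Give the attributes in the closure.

R1 ∩ R2 = {D}.
D → AC applies, adding AC
Closure: {ACD}.

ACD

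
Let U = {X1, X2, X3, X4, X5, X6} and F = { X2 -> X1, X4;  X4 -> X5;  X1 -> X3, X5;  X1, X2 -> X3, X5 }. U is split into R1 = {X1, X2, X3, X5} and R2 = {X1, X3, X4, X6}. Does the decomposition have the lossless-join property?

No

Common attributes: R1 ∩ R2 = {X1, X3}.
Closure of {X1, X3}: X1 → X3, X5 applies, adding X5. So (X1, X3)⁺ = {X1, X3, X5}.
The closure contains neither all of R1 = {X1, X2, X3, X5} nor all of R2 = {X1, X3, X4, X6}, so the common attributes are not a superkey of either fragment. The join is lossy.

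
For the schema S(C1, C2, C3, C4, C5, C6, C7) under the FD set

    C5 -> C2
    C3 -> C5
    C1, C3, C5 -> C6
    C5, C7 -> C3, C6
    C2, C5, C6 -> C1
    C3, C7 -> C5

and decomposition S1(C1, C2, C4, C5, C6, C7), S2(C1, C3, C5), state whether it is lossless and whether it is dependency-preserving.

Lossless test: (C1, C5)⁺ = {C1, C2, C5}, which is a superkey of neither fragment — lossy.
Dependency preservation: the restricted closure of {C1, C3, C5} across the fragments never reaches {C6}, so C1, C3, C5 → C6 cannot be enforced without a join — not preserved.

lossy and not dependency-preserving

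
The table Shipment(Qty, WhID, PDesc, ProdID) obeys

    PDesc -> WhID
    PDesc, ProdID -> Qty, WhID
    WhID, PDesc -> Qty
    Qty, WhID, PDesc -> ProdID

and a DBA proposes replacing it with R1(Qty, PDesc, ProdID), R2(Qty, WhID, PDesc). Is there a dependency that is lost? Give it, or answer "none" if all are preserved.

PDesc → WhID lies within R2.
PDesc, ProdID → Qty, WhID: restricted closure across fragments reaches Qty, WhID.
WhID, PDesc → Qty lies within R2.
Qty, WhID, PDesc → ProdID: restricted closure across fragments reaches ProdID.
Every dependency is enforceable on the fragments, so the decomposition is dependency-preserving.

none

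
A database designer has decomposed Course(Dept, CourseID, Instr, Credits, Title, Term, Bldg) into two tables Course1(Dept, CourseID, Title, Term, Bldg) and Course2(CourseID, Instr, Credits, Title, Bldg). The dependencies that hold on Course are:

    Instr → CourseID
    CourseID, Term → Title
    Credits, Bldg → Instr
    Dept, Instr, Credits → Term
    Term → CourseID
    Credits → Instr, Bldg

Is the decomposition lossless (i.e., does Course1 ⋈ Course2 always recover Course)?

No

Common attributes: Course1 ∩ Course2 = {CourseID, Title, Bldg}.
No dependency enlarges {CourseID, Title, Bldg}, so (CourseID, Title, Bldg)⁺ = {CourseID, Title, Bldg}.
The closure contains neither all of Course1 = {Dept, CourseID, Title, Term, Bldg} nor all of Course2 = {CourseID, Instr, Credits, Title, Bldg}, so the common attributes are not a superkey of either fragment. The join is lossy.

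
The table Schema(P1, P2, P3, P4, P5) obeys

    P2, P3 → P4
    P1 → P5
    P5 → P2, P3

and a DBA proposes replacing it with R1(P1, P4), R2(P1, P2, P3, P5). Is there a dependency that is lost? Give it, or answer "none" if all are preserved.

Check P2, P3 → P4: no single fragment contains all of {P2, P3, P4}, and the restricted closure of {P2, P3} across the fragments never reaches {P4}.
P1 → P5 is preserved.
P5 → P2, P3 is preserved.

P2, P3 → P4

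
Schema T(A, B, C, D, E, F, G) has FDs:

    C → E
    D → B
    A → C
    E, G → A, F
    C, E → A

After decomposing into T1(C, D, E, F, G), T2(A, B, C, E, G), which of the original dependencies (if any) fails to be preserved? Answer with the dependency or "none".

Check D → B: no single fragment contains all of {B, D}, and the restricted closure of {D} across the fragments never reaches {B}.
C → E is preserved.
A → C is preserved.
E, G → A, F is preserved.
C, E → A is preserved.

D → B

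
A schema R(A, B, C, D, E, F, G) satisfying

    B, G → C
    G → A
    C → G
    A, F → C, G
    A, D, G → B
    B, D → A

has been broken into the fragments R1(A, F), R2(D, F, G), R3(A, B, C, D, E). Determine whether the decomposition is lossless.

Chase test. Columns are A, B, C, D, E, F, G; row i has aⱼ where attribute j ∈ Ri, else bᵢⱼ.
Initial tableau (one row per fragment):
  row 1: a1 b12 b13 b14 b15 a6 b17
  row 2: b21 b22 b23 a4 b25 a6 a7
  row 3: a1 a2 a3 a4 a5 b36 b37
No row becomes fully distinguished — the join is lossy.

No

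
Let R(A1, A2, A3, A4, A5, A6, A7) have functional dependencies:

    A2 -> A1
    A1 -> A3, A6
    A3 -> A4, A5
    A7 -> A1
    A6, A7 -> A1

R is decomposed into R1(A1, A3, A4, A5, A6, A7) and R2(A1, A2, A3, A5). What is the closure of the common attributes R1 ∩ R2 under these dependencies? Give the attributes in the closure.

A1, A3, A4, A5, A6

R1 ∩ R2 = {A1, A3, A5}.
A1 → A3, A6 applies, adding A6
A3 → A4, A5 applies, adding A4
Closure: {A1, A3, A4, A5, A6}.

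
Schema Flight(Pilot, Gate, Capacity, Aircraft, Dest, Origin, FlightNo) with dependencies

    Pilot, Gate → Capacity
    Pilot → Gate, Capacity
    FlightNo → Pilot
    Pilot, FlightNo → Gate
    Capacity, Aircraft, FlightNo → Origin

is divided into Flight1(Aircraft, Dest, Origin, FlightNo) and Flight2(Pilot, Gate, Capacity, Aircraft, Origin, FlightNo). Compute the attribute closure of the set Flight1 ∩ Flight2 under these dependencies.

Flight1 ∩ Flight2 = {Aircraft, Origin, FlightNo}.
FlightNo → Pilot applies, adding Pilot
Pilot, FlightNo → Gate applies, adding Gate
Pilot, Gate → Capacity applies, adding Capacity
Closure: {Pilot, Gate, Capacity, Aircraft, Origin, FlightNo}.

Pilot, Gate, Capacity, Aircraft, Origin, FlightNo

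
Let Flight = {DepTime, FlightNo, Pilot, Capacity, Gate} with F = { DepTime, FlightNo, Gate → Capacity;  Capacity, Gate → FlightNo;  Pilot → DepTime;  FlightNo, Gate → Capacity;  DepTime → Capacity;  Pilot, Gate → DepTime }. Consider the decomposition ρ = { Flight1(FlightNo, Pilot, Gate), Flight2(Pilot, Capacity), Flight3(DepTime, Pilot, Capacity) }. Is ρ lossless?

Yes

Chase test. Columns are DepTime, FlightNo, Pilot, Capacity, Gate; row i has aⱼ where attribute j ∈ Flighti, else bᵢⱼ.
Initial tableau (one row per fragment):
  row 1: b11 a2 a3 b14 a5
  row 2: b21 b22 a3 a4 b25
  row 3: a1 b32 a3 a4 b35
Rows 1 and 2 agree on Pilot; apply Pilot→DepTime and equate their DepTime entries.
Rows 1 and 3 agree on Pilot; apply Pilot→DepTime and equate their DepTime entries.
Rows 1 and 2 agree on DepTime; apply DepTime→Capacity and equate their Capacity entries.
Row 1 is now all distinguished symbols — the join is lossless.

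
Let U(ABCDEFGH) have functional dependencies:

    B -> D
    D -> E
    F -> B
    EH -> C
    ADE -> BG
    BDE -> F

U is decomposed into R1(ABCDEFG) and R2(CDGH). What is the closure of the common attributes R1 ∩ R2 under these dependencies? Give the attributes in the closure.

R1 ∩ R2 = {CDG}.
D → E applies, adding E
Closure: {CDEG}.

CDEG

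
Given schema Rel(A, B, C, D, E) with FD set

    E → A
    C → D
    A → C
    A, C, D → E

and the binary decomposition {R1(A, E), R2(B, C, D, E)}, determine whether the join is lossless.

Common attributes: R1 ∩ R2 = {E}.
Closure of {E}: E → A applies, adding A; A → C applies, adding C; C → D applies, adding D. So (E)⁺ = {A, C, D, E}.
This closure contains every attribute of R1, so R1 ∩ R2 → R1. The join is lossless.

Yes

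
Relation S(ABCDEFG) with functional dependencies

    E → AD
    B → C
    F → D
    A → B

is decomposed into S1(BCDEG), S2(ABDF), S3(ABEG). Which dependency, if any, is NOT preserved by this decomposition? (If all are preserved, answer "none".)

none

E → AD: restricted closure across fragments reaches AD.
B → C lies within S1.
F → D lies within S2.
A → B lies within S2.
Every dependency is enforceable on the fragments, so the decomposition is dependency-preserving.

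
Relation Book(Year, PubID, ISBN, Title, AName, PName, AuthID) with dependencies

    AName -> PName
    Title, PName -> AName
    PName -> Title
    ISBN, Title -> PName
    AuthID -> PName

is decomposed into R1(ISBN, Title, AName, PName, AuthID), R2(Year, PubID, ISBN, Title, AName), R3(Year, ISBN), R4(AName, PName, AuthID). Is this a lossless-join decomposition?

Chase test. Columns are Year, PubID, ISBN, Title, AName, PName, AuthID; row i has aⱼ where attribute j ∈ Ri, else bᵢⱼ.
Initial tableau (one row per fragment):
  row 1: b11 b12 a3 a4 a5 a6 a7
  row 2: a1 a2 a3 a4 a5 b26 b27
  row 3: a1 b32 a3 b34 b35 b36 b37
  row 4: b41 b42 b43 b44 a5 a6 a7
Rows 1 and 2 agree on AName; apply AName→PName and equate their PName entries.
Rows 1 and 4 agree on PName; apply PName→Title and equate their Title entries.
No row becomes fully distinguished — the join is lossy.

No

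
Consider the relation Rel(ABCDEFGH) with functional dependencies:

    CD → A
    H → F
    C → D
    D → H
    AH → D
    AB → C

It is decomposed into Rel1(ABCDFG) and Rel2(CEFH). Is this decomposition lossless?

No

Common attributes: Rel1 ∩ Rel2 = {CF}.
Closure of {CF}: C → D applies, adding D; D → H applies, adding H; CD → A applies, adding A. So (CF)⁺ = {ACDFH}.
The closure contains neither all of Rel1 = {ABCDFG} nor all of Rel2 = {CEFH}, so the common attributes are not a superkey of either fragment. The join is lossy.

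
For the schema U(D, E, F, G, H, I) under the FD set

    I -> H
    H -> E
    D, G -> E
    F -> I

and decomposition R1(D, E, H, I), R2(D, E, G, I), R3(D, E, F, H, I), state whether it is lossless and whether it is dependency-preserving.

lossy but dependency-preserving

Lossless test (chase): Rows 1 and 2 agree on I; apply I→H and equate their H entries. No row becomes fully distinguished — the join is lossy.
Dependency preservation: every FD's attributes lie within a single fragment, so each can be enforced locally — preserved.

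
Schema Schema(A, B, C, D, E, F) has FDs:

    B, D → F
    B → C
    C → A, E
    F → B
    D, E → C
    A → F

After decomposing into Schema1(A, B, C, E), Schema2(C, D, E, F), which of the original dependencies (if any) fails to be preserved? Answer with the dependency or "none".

B, D → F: restricted closure across fragments reaches F.
B → C lies within Schema1.
C → A, E lies within Schema1.
F → B: restricted closure across fragments reaches B.
D, E → C lies within Schema2.
A → F: restricted closure across fragments reaches F.
Every dependency is enforceable on the fragments, so the decomposition is dependency-preserving.

none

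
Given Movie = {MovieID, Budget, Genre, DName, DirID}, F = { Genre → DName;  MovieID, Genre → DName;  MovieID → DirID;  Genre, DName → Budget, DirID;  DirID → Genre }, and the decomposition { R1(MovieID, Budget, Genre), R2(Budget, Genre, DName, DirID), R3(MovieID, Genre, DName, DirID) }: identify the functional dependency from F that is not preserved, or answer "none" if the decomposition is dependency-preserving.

none

Genre → DName lies within R2.
MovieID, Genre → DName lies within R3.
MovieID → DirID lies within R3.
Genre, DName → Budget, DirID lies within R2.
DirID → Genre lies within R2.
Every dependency is enforceable on the fragments, so the decomposition is dependency-preserving.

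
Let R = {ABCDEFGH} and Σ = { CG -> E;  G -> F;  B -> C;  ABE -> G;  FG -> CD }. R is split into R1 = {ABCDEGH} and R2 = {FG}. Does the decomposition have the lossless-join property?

Yes

Common attributes: R1 ∩ R2 = {G}.
Closure of {G}: G → F applies, adding F; FG → CD applies, adding CD; CG → E applies, adding E. So (G)⁺ = {CDEFG}.
This closure contains every attribute of R2, so R1 ∩ R2 → R2. The join is lossless.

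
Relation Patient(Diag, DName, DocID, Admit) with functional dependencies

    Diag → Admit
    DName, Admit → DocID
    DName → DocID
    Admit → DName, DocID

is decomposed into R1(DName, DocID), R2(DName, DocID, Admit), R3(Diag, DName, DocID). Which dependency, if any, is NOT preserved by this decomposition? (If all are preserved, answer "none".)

Check Diag → Admit: no single fragment contains all of {Diag, Admit}, and the restricted closure of {Diag} across the fragments never reaches {Admit}.
DName, Admit → DocID is preserved.
DName → DocID is preserved.
Admit → DName, DocID is preserved.

Diag → Admit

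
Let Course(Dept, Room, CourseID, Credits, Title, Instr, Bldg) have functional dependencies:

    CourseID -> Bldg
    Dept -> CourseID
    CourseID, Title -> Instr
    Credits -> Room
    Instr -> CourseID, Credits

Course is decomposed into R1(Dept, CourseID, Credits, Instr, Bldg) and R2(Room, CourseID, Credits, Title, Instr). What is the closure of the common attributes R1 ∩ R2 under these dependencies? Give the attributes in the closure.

Room, CourseID, Credits, Instr, Bldg

R1 ∩ R2 = {CourseID, Credits, Instr}.
CourseID → Bldg applies, adding Bldg
Credits → Room applies, adding Room
Closure: {Room, CourseID, Credits, Instr, Bldg}.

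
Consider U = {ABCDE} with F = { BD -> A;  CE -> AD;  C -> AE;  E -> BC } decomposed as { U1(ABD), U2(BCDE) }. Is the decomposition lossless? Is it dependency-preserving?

Lossless test: (BD)⁺ = {ABD}, which contains all of one fragment — lossless.
Dependency preservation: CE → AD; C → AE are not contained in any single fragment, but the restricted closure of each left-hand side across the fragments still reaches the right-hand side; the remaining FDs each lie inside some fragment. All dependencies are preserved.

lossless and dependency-preserving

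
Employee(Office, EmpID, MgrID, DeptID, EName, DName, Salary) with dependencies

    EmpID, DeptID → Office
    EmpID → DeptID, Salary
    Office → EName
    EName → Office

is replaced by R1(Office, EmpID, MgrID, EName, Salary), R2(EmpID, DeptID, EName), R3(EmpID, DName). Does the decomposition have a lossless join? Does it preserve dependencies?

Lossless test (chase): Rows 1 and 2 agree on EmpID; apply EmpID→DeptID, Salary and equate their DeptID, Salary entries. Rows 1 and 3 agree on EmpID; apply EmpID→DeptID, Salary and equate their DeptID, Salary entries. Rows 1 and 2 agree on EName; apply EName→Office and equate their Office entries. Rows 1 and 3 agree on EmpID, DeptID; apply EmpID, DeptID→Office and equate their Office entries. Rows 1 and 3 agree on Office; apply Office→EName and equate their EName entries. No row becomes fully distinguished — the join is lossy.
Dependency preservation: EmpID, DeptID → Office; EmpID → DeptID, Salary are not contained in any single fragment, but the restricted closure of each left-hand side across the fragments still reaches the right-hand side; the remaining FDs each lie inside some fragment. All dependencies are preserved.

lossy but dependency-preserving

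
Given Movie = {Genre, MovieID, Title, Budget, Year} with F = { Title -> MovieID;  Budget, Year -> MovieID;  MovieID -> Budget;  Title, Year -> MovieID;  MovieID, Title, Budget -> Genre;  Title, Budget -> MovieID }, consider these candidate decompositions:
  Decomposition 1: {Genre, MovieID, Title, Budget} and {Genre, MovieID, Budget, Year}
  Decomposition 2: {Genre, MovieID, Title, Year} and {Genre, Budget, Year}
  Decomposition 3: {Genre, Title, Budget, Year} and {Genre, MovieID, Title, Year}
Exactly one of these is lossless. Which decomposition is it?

Decomposition 1: common = {Genre, MovieID, Budget}, closure = {Genre, MovieID, Budget} → lossy.
Decomposition 2: common = {Genre, Year}, closure = {Genre, Year} → lossy.
Decomposition 3: common = {Genre, Title, Year}, closure = {Genre, MovieID, Title, Budget, Year} → lossless.

Decomposition 3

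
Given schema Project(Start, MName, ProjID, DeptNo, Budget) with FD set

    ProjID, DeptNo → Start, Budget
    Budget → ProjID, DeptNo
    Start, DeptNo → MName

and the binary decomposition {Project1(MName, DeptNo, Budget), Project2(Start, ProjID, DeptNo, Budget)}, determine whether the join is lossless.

Yes

Common attributes: Project1 ∩ Project2 = {DeptNo, Budget}.
Closure of {DeptNo, Budget}: Budget → ProjID, DeptNo applies, adding ProjID; ProjID, DeptNo → Start, Budget applies, adding Start; Start, DeptNo → MName applies, adding MName. So (DeptNo, Budget)⁺ = {Start, MName, ProjID, DeptNo, Budget}.
This closure contains every attribute of Project1, so Project1 ∩ Project2 → Project1. The join is lossless.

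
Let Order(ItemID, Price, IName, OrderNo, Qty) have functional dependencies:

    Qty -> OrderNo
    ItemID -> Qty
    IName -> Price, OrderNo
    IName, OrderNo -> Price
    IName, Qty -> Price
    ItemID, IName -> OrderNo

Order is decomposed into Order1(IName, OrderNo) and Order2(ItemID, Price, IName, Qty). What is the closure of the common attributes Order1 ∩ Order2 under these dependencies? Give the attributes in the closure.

Order1 ∩ Order2 = {IName}.
IName → Price, OrderNo applies, adding Price, OrderNo
Closure: {Price, IName, OrderNo}.

Price, IName, OrderNo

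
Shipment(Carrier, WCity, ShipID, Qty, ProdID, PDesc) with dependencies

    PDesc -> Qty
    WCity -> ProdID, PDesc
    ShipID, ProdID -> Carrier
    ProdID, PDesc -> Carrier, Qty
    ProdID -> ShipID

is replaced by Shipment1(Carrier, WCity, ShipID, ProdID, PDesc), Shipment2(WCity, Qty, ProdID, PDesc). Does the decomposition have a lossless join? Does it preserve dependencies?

lossless and dependency-preserving

Lossless test: (WCity, ProdID, PDesc)⁺ = {Carrier, WCity, ShipID, Qty, ProdID, PDesc}, which contains all of one fragment — lossless.
Dependency preservation: ProdID, PDesc → Carrier, Qty is not contained in any single fragment, but the restricted closure of its left-hand side across the fragments still reaches the right-hand side; the remaining FDs each lie inside some fragment. All dependencies are preserved.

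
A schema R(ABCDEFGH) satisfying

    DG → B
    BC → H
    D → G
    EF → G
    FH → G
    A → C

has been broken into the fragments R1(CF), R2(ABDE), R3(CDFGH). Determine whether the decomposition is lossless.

No

Chase test. Columns are ABCDEFGH; row i has aⱼ where attribute j ∈ Ri, else bᵢⱼ.
Initial tableau (one row per fragment):
  row 1: b11 b12 a3 b14 b15 a6 b17 b18
  row 2: a1 a2 b23 a4 a5 b26 b27 b28
  row 3: b31 b32 a3 a4 b35 a6 a7 a8
Rows 2 and 3 agree on D; apply D→G and equate their G entries.
Rows 2 and 3 agree on DG; apply DG→B and equate their B entries.
No row becomes fully distinguished — the join is lossy.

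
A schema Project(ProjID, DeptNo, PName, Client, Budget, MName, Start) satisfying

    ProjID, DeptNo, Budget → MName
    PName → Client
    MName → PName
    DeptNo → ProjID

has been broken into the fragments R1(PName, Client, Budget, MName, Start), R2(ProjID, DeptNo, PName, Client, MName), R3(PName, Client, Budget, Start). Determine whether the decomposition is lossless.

No

Chase test. Columns are ProjID, DeptNo, PName, Client, Budget, MName, Start; row i has aⱼ where attribute j ∈ Ri, else bᵢⱼ.
Initial tableau (one row per fragment):
  row 1: b11 b12 a3 a4 a5 a6 a7
  row 2: a1 a2 a3 a4 b25 a6 b27
  row 3: b31 b32 a3 a4 a5 b36 a7
No row becomes fully distinguished — the join is lossy.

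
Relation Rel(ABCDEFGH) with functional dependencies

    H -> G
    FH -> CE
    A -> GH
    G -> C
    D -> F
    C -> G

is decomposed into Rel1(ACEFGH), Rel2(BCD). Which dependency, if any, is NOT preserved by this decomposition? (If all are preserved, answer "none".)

Check D → F: no single fragment contains all of {DF}, and the restricted closure of {D} across the fragments never reaches {F}.
H → G is preserved.
FH → CE is preserved.
A → GH is preserved.
G → C is preserved.
C → G is preserved.

D -> F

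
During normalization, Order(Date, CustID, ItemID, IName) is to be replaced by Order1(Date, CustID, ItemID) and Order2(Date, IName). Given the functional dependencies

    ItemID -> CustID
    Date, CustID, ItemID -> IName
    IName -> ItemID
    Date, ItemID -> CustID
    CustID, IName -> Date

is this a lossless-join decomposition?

No

Common attributes: Order1 ∩ Order2 = {Date}.
No dependency enlarges {Date}, so (Date)⁺ = {Date}.
The closure contains neither all of Order1 = {Date, CustID, ItemID} nor all of Order2 = {Date, IName}, so the common attributes are not a superkey of either fragment. The join is lossy.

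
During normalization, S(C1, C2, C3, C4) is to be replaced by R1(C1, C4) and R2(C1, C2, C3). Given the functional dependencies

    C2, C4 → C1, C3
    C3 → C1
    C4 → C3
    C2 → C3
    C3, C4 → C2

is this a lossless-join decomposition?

Common attributes: R1 ∩ R2 = {C1}.
No dependency enlarges {C1}, so (C1)⁺ = {C1}.
The closure contains neither all of R1 = {C1, C4} nor all of R2 = {C1, C2, C3}, so the common attributes are not a superkey of either fragment. The join is lossy.

No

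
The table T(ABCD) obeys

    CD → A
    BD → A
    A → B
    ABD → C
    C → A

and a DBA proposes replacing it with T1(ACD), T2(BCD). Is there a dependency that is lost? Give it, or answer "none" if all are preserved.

A → B

Check A → B: no single fragment contains all of {AB}, and the restricted closure of {A} across the fragments never reaches {B}.
CD → A is preserved.
BD → A is preserved.
ABD → C is preserved.
C → A is preserved.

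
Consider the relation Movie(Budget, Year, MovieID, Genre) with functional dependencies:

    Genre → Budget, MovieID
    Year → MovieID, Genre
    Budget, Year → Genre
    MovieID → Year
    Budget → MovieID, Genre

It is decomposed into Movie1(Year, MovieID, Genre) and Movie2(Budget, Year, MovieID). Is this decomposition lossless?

Yes

Common attributes: Movie1 ∩ Movie2 = {Year, MovieID}.
Closure of {Year, MovieID}: Year → MovieID, Genre applies, adding Genre; Genre → Budget, MovieID applies, adding Budget. So (Year, MovieID)⁺ = {Budget, Year, MovieID, Genre}.
This closure contains every attribute of Movie1, so Movie1 ∩ Movie2 → Movie1. The join is lossless.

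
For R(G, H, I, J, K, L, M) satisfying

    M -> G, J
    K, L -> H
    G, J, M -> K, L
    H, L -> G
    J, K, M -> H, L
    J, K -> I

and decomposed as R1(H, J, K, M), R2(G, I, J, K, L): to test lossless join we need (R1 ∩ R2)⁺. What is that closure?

I, J, K

R1 ∩ R2 = {J, K}.
J, K → I applies, adding I
Closure: {I, J, K}.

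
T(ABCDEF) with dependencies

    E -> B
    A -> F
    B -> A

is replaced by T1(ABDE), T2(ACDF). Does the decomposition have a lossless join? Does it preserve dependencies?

Lossless test: (AD)⁺ = {ADF}, which is a superkey of neither fragment — lossy.
Dependency preservation: every FD's attributes lie within a single fragment, so each can be enforced locally — preserved.

lossy but dependency-preserving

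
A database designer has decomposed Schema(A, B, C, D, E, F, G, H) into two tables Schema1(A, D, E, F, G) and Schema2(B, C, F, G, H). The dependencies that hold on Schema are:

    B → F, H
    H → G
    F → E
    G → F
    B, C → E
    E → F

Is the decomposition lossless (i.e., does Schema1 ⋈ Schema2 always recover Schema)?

Common attributes: Schema1 ∩ Schema2 = {F, G}.
Closure of {F, G}: F → E applies, adding E. So (F, G)⁺ = {E, F, G}.
The closure contains neither all of Schema1 = {A, D, E, F, G} nor all of Schema2 = {B, C, F, G, H}, so the common attributes are not a superkey of either fragment. The join is lossy.

No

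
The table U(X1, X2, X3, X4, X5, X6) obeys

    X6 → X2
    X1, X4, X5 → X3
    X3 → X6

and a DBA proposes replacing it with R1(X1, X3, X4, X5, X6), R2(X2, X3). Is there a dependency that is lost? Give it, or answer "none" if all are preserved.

X6 → X2

Check X6 → X2: no single fragment contains all of {X2, X6}, and the restricted closure of {X6} across the fragments never reaches {X2}.
X1, X4, X5 → X3 is preserved.
X3 → X6 is preserved.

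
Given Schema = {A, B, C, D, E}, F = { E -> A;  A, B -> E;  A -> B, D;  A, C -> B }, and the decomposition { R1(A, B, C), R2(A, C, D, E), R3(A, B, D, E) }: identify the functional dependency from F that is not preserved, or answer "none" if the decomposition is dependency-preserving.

E → A lies within R2.
A, B → E lies within R3.
A → B, D lies within R3.
A, C → B lies within R1.
Every dependency is enforceable on the fragments, so the decomposition is dependency-preserving.

none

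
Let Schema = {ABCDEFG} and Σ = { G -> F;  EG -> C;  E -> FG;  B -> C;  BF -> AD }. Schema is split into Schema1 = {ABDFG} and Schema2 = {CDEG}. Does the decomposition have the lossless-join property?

Common attributes: Schema1 ∩ Schema2 = {DG}.
Closure of {DG}: G → F applies, adding F. So (DG)⁺ = {DFG}.
The closure contains neither all of Schema1 = {ABDFG} nor all of Schema2 = {CDEG}, so the common attributes are not a superkey of either fragment. The join is lossy.

No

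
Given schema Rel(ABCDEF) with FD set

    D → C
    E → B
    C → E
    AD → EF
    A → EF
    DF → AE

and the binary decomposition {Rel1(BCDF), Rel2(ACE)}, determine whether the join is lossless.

No

Common attributes: Rel1 ∩ Rel2 = {C}.
Closure of {C}: C → E applies, adding E; E → B applies, adding B. So (C)⁺ = {BCE}.
The closure contains neither all of Rel1 = {BCDF} nor all of Rel2 = {ACE}, so the common attributes are not a superkey of either fragment. The join is lossy.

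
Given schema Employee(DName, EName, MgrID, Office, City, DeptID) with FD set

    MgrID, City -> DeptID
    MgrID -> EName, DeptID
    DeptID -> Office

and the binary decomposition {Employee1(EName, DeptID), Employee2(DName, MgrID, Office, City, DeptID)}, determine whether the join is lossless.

Common attributes: Employee1 ∩ Employee2 = {DeptID}.
Closure of {DeptID}: DeptID → Office applies, adding Office. So (DeptID)⁺ = {Office, DeptID}.
The closure contains neither all of Employee1 = {EName, DeptID} nor all of Employee2 = {DName, MgrID, Office, City, DeptID}, so the common attributes are not a superkey of either fragment. The join is lossy.

No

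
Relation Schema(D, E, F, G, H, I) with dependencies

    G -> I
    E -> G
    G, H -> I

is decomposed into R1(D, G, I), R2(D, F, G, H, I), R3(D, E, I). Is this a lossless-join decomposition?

Chase test. Columns are D, E, F, G, H, I; row i has aⱼ where attribute j ∈ Ri, else bᵢⱼ.
Initial tableau (one row per fragment):
  row 1: a1 b12 b13 a4 b15 a6
  row 2: a1 b22 a3 a4 a5 a6
  row 3: a1 a2 b33 b34 b35 a6
No row becomes fully distinguished — the join is lossy.

No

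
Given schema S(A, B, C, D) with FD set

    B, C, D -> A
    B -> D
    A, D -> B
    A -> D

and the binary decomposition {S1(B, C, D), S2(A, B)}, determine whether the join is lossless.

No

Common attributes: S1 ∩ S2 = {B}.
Closure of {B}: B → D applies, adding D. So (B)⁺ = {B, D}.
The closure contains neither all of S1 = {B, C, D} nor all of S2 = {A, B}, so the common attributes are not a superkey of either fragment. The join is lossy.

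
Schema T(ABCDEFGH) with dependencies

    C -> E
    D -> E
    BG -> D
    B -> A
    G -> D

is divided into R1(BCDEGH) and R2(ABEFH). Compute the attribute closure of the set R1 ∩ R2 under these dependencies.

ABEH

R1 ∩ R2 = {BEH}.
B → A applies, adding A
Closure: {ABEH}.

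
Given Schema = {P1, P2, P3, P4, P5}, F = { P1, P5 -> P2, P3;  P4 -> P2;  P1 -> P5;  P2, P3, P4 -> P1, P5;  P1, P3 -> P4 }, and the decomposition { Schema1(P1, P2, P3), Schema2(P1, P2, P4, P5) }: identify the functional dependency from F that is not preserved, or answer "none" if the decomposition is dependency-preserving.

Check P2, P3, P4 → P1, P5: no single fragment contains all of {P1, P2, P3, P4, P5}, and the restricted closure of {P2, P3, P4} across the fragments never reaches {P1, P5}.
P1, P5 → P2, P3 is preserved.
P4 → P2 is preserved.
P1 → P5 is preserved.
P1, P3 → P4 is preserved.

P2, P3, P4 -> P1, P5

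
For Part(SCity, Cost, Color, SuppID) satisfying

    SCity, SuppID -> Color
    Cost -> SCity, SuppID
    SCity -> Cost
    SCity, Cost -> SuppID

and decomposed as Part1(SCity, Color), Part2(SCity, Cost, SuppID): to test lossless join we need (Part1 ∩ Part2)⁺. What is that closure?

Part1 ∩ Part2 = {SCity}.
SCity → Cost applies, adding Cost
SCity, Cost → SuppID applies, adding SuppID
SCity, SuppID → Color applies, adding Color
Closure: {SCity, Cost, Color, SuppID}.

SCity, Cost, Color, SuppID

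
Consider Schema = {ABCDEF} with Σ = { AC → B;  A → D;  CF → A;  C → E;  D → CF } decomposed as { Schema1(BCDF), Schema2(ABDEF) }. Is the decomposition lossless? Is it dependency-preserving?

Lossless test: (BDF)⁺ = {ABCDEF}, which contains all of one fragment — lossless.
Dependency preservation: the restricted closure of {C} across the fragments never reaches {E}, so C → E cannot be enforced without a join — not preserved.

lossless but not dependency-preserving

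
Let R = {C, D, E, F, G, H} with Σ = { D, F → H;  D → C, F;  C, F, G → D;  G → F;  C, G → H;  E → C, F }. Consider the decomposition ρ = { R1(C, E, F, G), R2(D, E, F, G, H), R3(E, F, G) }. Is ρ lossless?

Yes

Chase test. Columns are C, D, E, F, G, H; row i has aⱼ where attribute j ∈ Ri, else bᵢⱼ.
Initial tableau (one row per fragment):
  row 1: a1 b12 a3 a4 a5 b16
  row 2: b21 a2 a3 a4 a5 a6
  row 3: b31 b32 a3 a4 a5 b36
Rows 1 and 2 agree on E; apply E→C, F and equate their C, F entries.
Rows 1 and 3 agree on E; apply E→C, F and equate their C, F entries.
Rows 1 and 2 agree on C, F, G; apply C, F, G→D and equate their D entries.
Rows 1 and 3 agree on C, F, G; apply C, F, G→D and equate their D entries.
Rows 1 and 2 agree on C, G; apply C, G→H and equate their H entries.
Rows 1 and 3 agree on C, G; apply C, G→H and equate their H entries.
Row 1 is now all distinguished symbols — the join is lossless.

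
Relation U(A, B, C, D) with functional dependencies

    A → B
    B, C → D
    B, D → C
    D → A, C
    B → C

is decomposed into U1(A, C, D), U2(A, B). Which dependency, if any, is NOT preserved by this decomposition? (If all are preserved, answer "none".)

A → B lies within U2.
B, C → D: restricted closure across fragments reaches D.
B, D → C: restricted closure across fragments reaches C.
D → A, C lies within U1.
B → C: restricted closure across fragments reaches C.
Every dependency is enforceable on the fragments, so the decomposition is dependency-preserving.

none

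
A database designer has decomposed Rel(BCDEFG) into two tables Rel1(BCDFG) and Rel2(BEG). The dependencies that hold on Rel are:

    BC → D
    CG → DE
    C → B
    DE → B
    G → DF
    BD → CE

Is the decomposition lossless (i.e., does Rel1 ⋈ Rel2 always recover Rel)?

Common attributes: Rel1 ∩ Rel2 = {BG}.
Closure of {BG}: G → DF applies, adding DF; BD → CE applies, adding CE. So (BG)⁺ = {BCDEFG}.
This closure contains every attribute of Rel1, so Rel1 ∩ Rel2 → Rel1. The join is lossless.

Yes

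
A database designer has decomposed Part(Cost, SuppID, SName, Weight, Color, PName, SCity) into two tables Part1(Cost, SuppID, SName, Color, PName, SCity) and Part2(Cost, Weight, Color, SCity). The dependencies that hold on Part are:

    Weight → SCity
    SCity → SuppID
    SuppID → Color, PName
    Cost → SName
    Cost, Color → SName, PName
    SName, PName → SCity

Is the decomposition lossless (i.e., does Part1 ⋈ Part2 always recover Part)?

Common attributes: Part1 ∩ Part2 = {Cost, Color, SCity}.
Closure of {Cost, Color, SCity}: SCity → SuppID applies, adding SuppID; SuppID → Color, PName applies, adding PName; Cost → SName applies, adding SName. So (Cost, Color, SCity)⁺ = {Cost, SuppID, SName, Color, PName, SCity}.
This closure contains every attribute of Part1, so Part1 ∩ Part2 → Part1. The join is lossless.

Yes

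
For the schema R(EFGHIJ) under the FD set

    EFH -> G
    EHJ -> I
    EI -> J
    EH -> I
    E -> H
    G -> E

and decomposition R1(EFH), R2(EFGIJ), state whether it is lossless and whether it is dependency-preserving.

Lossless test: (EF)⁺ = {EFGHIJ}, which contains all of one fragment — lossless.
Dependency preservation: EFH → G; EHJ → I; EH → I are not contained in any single fragment, but the restricted closure of each left-hand side across the fragments still reaches the right-hand side; the remaining FDs each lie inside some fragment. All dependencies are preserved.

lossless and dependency-preserving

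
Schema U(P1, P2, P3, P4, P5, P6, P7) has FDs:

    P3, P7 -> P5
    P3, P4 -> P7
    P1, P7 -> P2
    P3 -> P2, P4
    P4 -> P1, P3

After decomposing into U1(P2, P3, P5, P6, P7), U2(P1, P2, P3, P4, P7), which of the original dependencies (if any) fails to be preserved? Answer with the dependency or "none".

none

P3, P7 → P5 lies within U1.
P3, P4 → P7 lies within U2.
P1, P7 → P2 lies within U2.
P3 → P2, P4 lies within U2.
P4 → P1, P3 lies within U2.
Every dependency is enforceable on the fragments, so the decomposition is dependency-preserving.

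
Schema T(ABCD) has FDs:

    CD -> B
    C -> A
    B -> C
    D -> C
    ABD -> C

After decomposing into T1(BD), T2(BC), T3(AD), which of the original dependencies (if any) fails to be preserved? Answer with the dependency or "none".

C -> A

Check C → A: no single fragment contains all of {AC}, and the restricted closure of {C} across the fragments never reaches {A}.
CD → B is preserved.
B → C is preserved.
D → C is preserved.
ABD → C is preserved.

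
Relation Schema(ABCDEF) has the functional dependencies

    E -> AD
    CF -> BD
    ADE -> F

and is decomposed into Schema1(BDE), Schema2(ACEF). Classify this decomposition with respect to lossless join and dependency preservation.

lossy and not dependency-preserving

Lossless test: (E)⁺ = {ADEF}, which is a superkey of neither fragment — lossy.
Dependency preservation: the restricted closure of {CF} across the fragments never reaches {BD}, so CF → BD cannot be enforced without a join — not preserved.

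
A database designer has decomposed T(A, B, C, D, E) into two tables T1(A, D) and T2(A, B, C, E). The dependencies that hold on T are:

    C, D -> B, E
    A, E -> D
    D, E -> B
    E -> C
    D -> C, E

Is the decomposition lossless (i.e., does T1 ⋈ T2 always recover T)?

No

Common attributes: T1 ∩ T2 = {A}.
No dependency enlarges {A}, so (A)⁺ = {A}.
The closure contains neither all of T1 = {A, D} nor all of T2 = {A, B, C, E}, so the common attributes are not a superkey of either fragment. The join is lossy.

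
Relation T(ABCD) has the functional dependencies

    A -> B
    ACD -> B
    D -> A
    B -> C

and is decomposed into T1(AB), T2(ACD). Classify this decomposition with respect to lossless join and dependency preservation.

lossless but not dependency-preserving

Lossless test: (A)⁺ = {ABC}, which contains all of one fragment — lossless.
Dependency preservation: the restricted closure of {B} across the fragments never reaches {C}, so B → C cannot be enforced without a join — not preserved.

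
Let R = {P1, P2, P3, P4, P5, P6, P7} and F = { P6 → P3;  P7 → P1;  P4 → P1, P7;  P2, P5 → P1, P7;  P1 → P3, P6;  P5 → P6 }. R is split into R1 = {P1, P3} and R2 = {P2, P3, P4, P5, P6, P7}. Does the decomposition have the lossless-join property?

Common attributes: R1 ∩ R2 = {P3}.
No dependency enlarges {P3}, so (P3)⁺ = {P3}.
The closure contains neither all of R1 = {P1, P3} nor all of R2 = {P2, P3, P4, P5, P6, P7}, so the common attributes are not a superkey of either fragment. The join is lossy.

No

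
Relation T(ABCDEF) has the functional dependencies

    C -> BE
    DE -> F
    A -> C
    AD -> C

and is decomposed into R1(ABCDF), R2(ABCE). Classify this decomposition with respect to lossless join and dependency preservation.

Lossless test: (ABC)⁺ = {ABCE}, which contains all of one fragment — lossless.
Dependency preservation: the restricted closure of {DE} across the fragments never reaches {F}, so DE → F cannot be enforced without a join — not preserved.

lossless but not dependency-preserving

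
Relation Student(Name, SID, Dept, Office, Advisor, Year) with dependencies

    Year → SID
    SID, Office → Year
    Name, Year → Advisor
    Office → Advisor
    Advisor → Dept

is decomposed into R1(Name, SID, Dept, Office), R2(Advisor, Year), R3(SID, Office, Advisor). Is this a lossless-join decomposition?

Chase test. Columns are Name, SID, Dept, Office, Advisor, Year; row i has aⱼ where attribute j ∈ Ri, else bᵢⱼ.
Initial tableau (one row per fragment):
  row 1: a1 a2 a3 a4 b15 b16
  row 2: b21 b22 b23 b24 a5 a6
  row 3: b31 a2 b33 a4 a5 b36
Rows 1 and 3 agree on SID, Office; apply SID, Office→Year and equate their Year entries.
Rows 1 and 3 agree on Office; apply Office→Advisor and equate their Advisor entries.
Rows 1 and 2 agree on Advisor; apply Advisor→Dept and equate their Dept entries.
Rows 1 and 3 agree on Advisor; apply Advisor→Dept and equate their Dept entries.
No row becomes fully distinguished — the join is lossy.

No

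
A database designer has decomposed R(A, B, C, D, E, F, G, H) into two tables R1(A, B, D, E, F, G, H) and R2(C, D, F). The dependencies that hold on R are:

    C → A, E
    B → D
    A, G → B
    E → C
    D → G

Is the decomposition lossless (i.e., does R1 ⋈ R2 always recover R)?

Common attributes: R1 ∩ R2 = {D, F}.
Closure of {D, F}: D → G applies, adding G. So (D, F)⁺ = {D, F, G}.
The closure contains neither all of R1 = {A, B, D, E, F, G, H} nor all of R2 = {C, D, F}, so the common attributes are not a superkey of either fragment. The join is lossy.

No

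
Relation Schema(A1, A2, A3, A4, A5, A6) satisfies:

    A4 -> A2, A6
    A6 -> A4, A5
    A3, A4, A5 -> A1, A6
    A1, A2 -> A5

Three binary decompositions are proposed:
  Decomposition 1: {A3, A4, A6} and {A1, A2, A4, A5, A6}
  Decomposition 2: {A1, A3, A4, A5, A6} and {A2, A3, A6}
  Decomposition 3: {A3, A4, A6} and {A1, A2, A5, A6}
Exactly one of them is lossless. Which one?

Decomposition 1: common = {A4, A6}, closure = {A2, A4, A5, A6} → lossy.
Decomposition 2: common = {A3, A6}, closure = {A1, A2, A3, A4, A5, A6} → lossless.
Decomposition 3: common = {A6}, closure = {A2, A4, A5, A6} → lossy.

Decomposition 2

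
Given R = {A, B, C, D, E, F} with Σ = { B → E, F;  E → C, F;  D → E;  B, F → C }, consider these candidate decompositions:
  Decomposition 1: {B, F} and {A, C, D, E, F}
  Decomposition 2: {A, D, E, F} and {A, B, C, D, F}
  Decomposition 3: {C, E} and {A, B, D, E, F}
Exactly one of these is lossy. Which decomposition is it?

Decomposition 1

Decomposition 1: common = {F}, closure = {F} → lossy.
Decomposition 2: common = {A, D, F}, closure = {A, C, D, E, F} → lossless.
Decomposition 3: common = {E}, closure = {C, E, F} → lossless.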